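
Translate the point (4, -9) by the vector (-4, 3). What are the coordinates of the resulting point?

Translation by (-4, 3) (homogeneous matrix [[1, 0, -4], [0, 1, 3], [0, 0, 1]]):
x' = 4 + -4 = 0
y' = -9 + 3 = -6
Result: (0, -6)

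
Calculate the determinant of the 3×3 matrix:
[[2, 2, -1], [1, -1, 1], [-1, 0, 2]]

Expansion along first row:
det = 2·det([[-1,1],[0,2]]) - 2·det([[1,1],[-1,2]]) + -1·det([[1,-1],[-1,0]])
    = 2·(-1·2 - 1·0) - 2·(1·2 - 1·-1) + -1·(1·0 - -1·-1)
    = 2·-2 - 2·3 + -1·-1
    = -4 + -6 + 1 = -9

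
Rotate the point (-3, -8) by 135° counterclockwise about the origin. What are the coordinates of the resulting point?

Rotation matrix for 135°: [[cos 135°, -sin 135°], [sin 135°, cos 135°]] ≈ [[-0.707107, -0.707107], [0.707107, -0.707107]]
[[-0.707107, -0.707107], [0.707107, -0.707107]] × [-3, -8]ᵀ ≈ [7.7782, 3.5355]ᵀ
Result: (7.7782, 3.5355)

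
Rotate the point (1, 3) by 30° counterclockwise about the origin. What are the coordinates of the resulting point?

Rotation matrix for 30°: [[cos 30°, -sin 30°], [sin 30°, cos 30°]] ≈ [[0.866025, -0.500000], [0.500000, 0.866025]]
[[0.866025, -0.500000], [0.500000, 0.866025]] × [1, 3]ᵀ ≈ [-0.6340, 3.0981]ᵀ
Result: (-0.6340, 3.0981)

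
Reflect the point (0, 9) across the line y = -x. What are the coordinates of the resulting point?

Reflection across line y = -x: (0, 9) → (-9, 0)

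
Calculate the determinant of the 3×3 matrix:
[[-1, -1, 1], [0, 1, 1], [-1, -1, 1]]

Expansion along first row:
det = -1·det([[1,1],[-1,1]]) - -1·det([[0,1],[-1,1]]) + 1·det([[0,1],[-1,-1]])
    = -1·(1·1 - 1·-1) - -1·(0·1 - 1·-1) + 1·(0·-1 - 1·-1)
    = -1·2 - -1·1 + 1·1
    = -2 + 1 + 1 = 0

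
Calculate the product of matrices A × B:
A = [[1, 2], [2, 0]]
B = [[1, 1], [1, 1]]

Matrix multiplication:
C[0][0] = 1×1 + 2×1 = 3
C[0][1] = 1×1 + 2×1 = 3
C[1][0] = 2×1 + 0×1 = 2
C[1][1] = 2×1 + 0×1 = 2
Result: [[3, 3], [2, 2]]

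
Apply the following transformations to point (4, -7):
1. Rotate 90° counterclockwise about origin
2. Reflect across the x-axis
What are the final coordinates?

Step 1: Rotate 90° → (7, 4)
Step 2: Reflect across x-axis → (7, -4)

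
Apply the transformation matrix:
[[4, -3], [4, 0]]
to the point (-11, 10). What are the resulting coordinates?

Matrix multiplication:
[[4, -3], [4, 0]] × [-11, 10]ᵀ
= [(4)(-11) + (-3)(10), (4)(-11) + (0)(10)]ᵀ
= [-74, -44]ᵀ
Result: (-74, -44)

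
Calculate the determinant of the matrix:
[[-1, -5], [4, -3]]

For a 2×2 matrix [[a, b], [c, d]], det = ad - bc
det = (-1)(-3) - (-5)(4) = 3 - -20 = 23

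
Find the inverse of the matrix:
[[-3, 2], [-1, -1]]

For [[a,b],[c,d]], inverse = (1/det)·[[d,-b],[-c,a]]
det = (-3)(-1) - (2)(-1) = 3 - -2 = 5
Inverse = (1/5)·[[-1, -2], [1, -3]]
= [[-1/5, -2/5], [1/5, -3/5]]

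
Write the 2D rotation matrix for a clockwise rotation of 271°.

Rotation matrix formula: [[cos θ, -sin θ], [sin θ, cos θ]]
A clockwise rotation by 271° is equivalent to a counterclockwise rotation by -271°.
For θ = -271°:
cos(-271°) = 0.0175
sin(-271°) = 0.9998
Result: [[0.0175, -0.9998], [0.9998, 0.0175]]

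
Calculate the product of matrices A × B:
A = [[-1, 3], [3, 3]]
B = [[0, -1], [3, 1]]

Matrix multiplication:
C[0][0] = -1×0 + 3×3 = 9
C[0][1] = -1×-1 + 3×1 = 4
C[1][0] = 3×0 + 3×3 = 9
C[1][1] = 3×-1 + 3×1 = 0
Result: [[9, 4], [9, 0]]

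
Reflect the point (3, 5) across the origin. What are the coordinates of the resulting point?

Reflection across origin: (3, 5) → (-3, -5)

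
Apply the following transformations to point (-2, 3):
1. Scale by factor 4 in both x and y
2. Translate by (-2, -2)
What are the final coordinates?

Step 1: Scale (-2, 3) by 4 → (-8, 12)
Step 2: Translate by (-2, -2) → (-10, 10)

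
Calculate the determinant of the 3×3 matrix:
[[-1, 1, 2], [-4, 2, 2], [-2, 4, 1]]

Expansion along first row:
det = -1·det([[2,2],[4,1]]) - 1·det([[-4,2],[-2,1]]) + 2·det([[-4,2],[-2,4]])
    = -1·(2·1 - 2·4) - 1·(-4·1 - 2·-2) + 2·(-4·4 - 2·-2)
    = -1·-6 - 1·0 + 2·-12
    = 6 + 0 + -24 = -18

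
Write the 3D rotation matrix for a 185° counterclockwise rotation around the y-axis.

Rotation matrix for counterclockwise 185° around y-axis:
cos(185°) = -0.9962, sin(185°) = -0.0872
Result: [[-0.9962, 0, -0.0872], [0, 1, 0], [0.0872, 0, -0.9962]]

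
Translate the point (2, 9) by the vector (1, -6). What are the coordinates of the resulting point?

Translation by (1, -6) (homogeneous matrix [[1, 0, 1], [0, 1, -6], [0, 0, 1]]):
x' = 2 + 1 = 3
y' = 9 + -6 = 3
Result: (3, 3)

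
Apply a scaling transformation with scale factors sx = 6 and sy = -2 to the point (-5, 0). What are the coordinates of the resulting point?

Scaling matrix:
[[6, 0], [0, -2]]
Result: (-5 × 6, 0 × -2) = (-30, 0)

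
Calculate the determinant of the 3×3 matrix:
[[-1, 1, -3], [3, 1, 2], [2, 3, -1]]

Expansion along first row:
det = -1·det([[1,2],[3,-1]]) - 1·det([[3,2],[2,-1]]) + -3·det([[3,1],[2,3]])
    = -1·(1·-1 - 2·3) - 1·(3·-1 - 2·2) + -3·(3·3 - 1·2)
    = -1·-7 - 1·-7 + -3·7
    = 7 + 7 + -21 = -7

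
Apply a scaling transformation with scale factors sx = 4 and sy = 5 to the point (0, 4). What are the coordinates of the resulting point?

Scaling matrix:
[[4, 0], [0, 5]]
Result: (0 × 4, 4 × 5) = (0, 20)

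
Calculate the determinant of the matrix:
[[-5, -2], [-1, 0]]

For a 2×2 matrix [[a, b], [c, d]], det = ad - bc
det = (-5)(0) - (-2)(-1) = 0 - 2 = -2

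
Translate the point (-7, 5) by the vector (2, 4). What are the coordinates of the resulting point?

Translation by (2, 4) (homogeneous matrix [[1, 0, 2], [0, 1, 4], [0, 0, 1]]):
x' = -7 + 2 = -5
y' = 5 + 4 = 9
Result: (-5, 9)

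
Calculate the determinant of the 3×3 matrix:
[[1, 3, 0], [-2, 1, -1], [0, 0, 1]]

Expansion along first row:
det = 1·det([[1,-1],[0,1]]) - 3·det([[-2,-1],[0,1]]) + 0·det([[-2,1],[0,0]])
    = 1·(1·1 - -1·0) - 3·(-2·1 - -1·0) + 0·(-2·0 - 1·0)
    = 1·1 - 3·-2 + 0·0
    = 1 + 6 + 0 = 7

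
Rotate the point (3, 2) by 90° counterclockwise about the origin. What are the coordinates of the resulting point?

Rotation matrix for 90°: [[cos 90°, -sin 90°], [sin 90°, cos 90°]] = [[0, -1], [1, 0]]
[[0, -1], [1, 0]] × [3, 2]ᵀ = [-2, 3]ᵀ
Result: (-2, 3)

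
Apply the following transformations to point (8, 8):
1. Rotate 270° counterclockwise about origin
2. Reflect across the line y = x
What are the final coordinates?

Step 1: Rotate 270° → (8, -8)
Step 2: Reflect across line y = x → (-8, 8)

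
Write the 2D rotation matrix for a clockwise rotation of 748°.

Rotation matrix formula: [[cos θ, -sin θ], [sin θ, cos θ]]
A clockwise rotation by 748° is equivalent to a counterclockwise rotation by -748°.
For θ = -748°:
cos(-748°) = 0.8829
sin(-748°) = -0.4695
Result: [[0.8829, 0.4695], [-0.4695, 0.8829]]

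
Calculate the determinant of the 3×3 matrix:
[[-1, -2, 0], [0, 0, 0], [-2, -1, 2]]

Expansion along first row:
det = -1·det([[0,0],[-1,2]]) - -2·det([[0,0],[-2,2]]) + 0·det([[0,0],[-2,-1]])
    = -1·(0·2 - 0·-1) - -2·(0·2 - 0·-2) + 0·(0·-1 - 0·-2)
    = -1·0 - -2·0 + 0·0
    = 0 + 0 + 0 = 0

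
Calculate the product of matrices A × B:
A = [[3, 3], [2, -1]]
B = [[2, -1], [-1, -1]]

Matrix multiplication:
C[0][0] = 3×2 + 3×-1 = 3
C[0][1] = 3×-1 + 3×-1 = -6
C[1][0] = 2×2 + -1×-1 = 5
C[1][1] = 2×-1 + -1×-1 = -1
Result: [[3, -6], [5, -1]]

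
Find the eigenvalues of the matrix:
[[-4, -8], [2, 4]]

Characteristic equation: det(A - λI) = 0
λ² - (trace)λ + (det) = 0
trace = -4 + 4 = 0, det = (-4)(4) - (-8)(2) = 0
λ² - (0)λ + (0) = 0
λ = (0 ± √((0)² - 4·(0))) / 2 = (0 ± √0) / 2
Solving: λ = 0, 0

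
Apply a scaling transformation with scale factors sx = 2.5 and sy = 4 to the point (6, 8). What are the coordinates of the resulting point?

Scaling matrix:
[[2.50, 0], [0, 4]]
Result: (6 × 2.5, 8 × 4) = (15, 32)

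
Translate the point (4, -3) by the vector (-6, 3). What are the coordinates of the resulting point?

Translation by (-6, 3) (homogeneous matrix [[1, 0, -6], [0, 1, 3], [0, 0, 1]]):
x' = 4 + -6 = -2
y' = -3 + 3 = 0
Result: (-2, 0)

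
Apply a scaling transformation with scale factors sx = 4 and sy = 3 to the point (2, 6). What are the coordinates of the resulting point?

Scaling matrix:
[[4, 0], [0, 3]]
Result: (2 × 4, 6 × 3) = (8, 18)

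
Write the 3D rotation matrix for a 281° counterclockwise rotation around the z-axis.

Rotation matrix for counterclockwise 281° around z-axis:
cos(281°) = 0.1908, sin(281°) = -0.9816
Result: [[0.1908, 0.9816, 0], [-0.9816, 0.1908, 0], [0, 0, 1]]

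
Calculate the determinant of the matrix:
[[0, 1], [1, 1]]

For a 2×2 matrix [[a, b], [c, d]], det = ad - bc
det = (0)(1) - (1)(1) = 0 - 1 = -1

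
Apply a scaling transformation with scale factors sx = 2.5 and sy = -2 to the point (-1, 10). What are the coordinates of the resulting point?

Scaling matrix:
[[2.50, 0], [0, -2]]
Result: (-1 × 2.5, 10 × -2) = (-2.5, -20)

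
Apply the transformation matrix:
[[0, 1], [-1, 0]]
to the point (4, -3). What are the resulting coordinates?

Matrix multiplication:
[[0, 1], [-1, 0]] × [4, -3]ᵀ
= [(0)(4) + (1)(-3), (-1)(4) + (0)(-3)]ᵀ
= [-3, -4]ᵀ
Result: (-3, -4)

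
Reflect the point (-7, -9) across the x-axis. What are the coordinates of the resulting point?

Reflection across x-axis: (-7, -9) → (-7, 9)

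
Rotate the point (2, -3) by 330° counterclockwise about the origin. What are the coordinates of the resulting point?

Rotation matrix for 330°: [[cos 330°, -sin 330°], [sin 330°, cos 330°]] ≈ [[0.866025, 0.500000], [-0.500000, 0.866025]]
[[0.866025, 0.500000], [-0.500000, 0.866025]] × [2, -3]ᵀ ≈ [0.2321, -3.5981]ᵀ
Result: (0.2321, -3.5981)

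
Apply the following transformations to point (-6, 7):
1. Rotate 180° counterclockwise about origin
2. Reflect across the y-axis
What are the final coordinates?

Step 1: Rotate 180° → (6, -7)
Step 2: Reflect across y-axis → (-6, -7)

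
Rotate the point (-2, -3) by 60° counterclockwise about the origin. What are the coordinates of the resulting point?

Rotation matrix for 60°: [[cos 60°, -sin 60°], [sin 60°, cos 60°]] ≈ [[0.500000, -0.866025], [0.866025, 0.500000]]
[[0.500000, -0.866025], [0.866025, 0.500000]] × [-2, -3]ᵀ ≈ [1.5981, -3.2321]ᵀ
Result: (1.5981, -3.2321)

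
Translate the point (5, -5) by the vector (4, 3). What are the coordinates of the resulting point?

Translation by (4, 3) (homogeneous matrix [[1, 0, 4], [0, 1, 3], [0, 0, 1]]):
x' = 5 + 4 = 9
y' = -5 + 3 = -2
Result: (9, -2)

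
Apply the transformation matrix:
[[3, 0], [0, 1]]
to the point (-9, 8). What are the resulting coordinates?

Matrix multiplication:
[[3, 0], [0, 1]] × [-9, 8]ᵀ
= [(3)(-9) + (0)(8), (0)(-9) + (1)(8)]ᵀ
= [-27, 8]ᵀ
Result: (-27, 8)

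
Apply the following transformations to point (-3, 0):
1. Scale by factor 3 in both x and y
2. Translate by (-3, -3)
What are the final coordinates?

Step 1: Scale (-3, 0) by 3 → (-9, 0)
Step 2: Translate by (-3, -3) → (-12, -3)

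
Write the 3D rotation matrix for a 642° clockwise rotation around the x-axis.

Rotation matrix for clockwise 642° around x-axis:
A clockwise rotation by 642° is a counterclockwise rotation by -642°.
cos(-642°) = 0.2079, sin(-642°) = 0.9781
Result: [[1, 0, 0], [0, 0.2079, -0.9781], [0, 0.9781, 0.2079]]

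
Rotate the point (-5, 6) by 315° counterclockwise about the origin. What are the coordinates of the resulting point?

Rotation matrix for 315°: [[cos 315°, -sin 315°], [sin 315°, cos 315°]] ≈ [[0.707107, 0.707107], [-0.707107, 0.707107]]
[[0.707107, 0.707107], [-0.707107, 0.707107]] × [-5, 6]ᵀ ≈ [0.7071, 7.7782]ᵀ
Result: (0.7071, 7.7782)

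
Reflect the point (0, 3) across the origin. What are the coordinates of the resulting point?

Reflection across origin: (0, 3) → (0, -3)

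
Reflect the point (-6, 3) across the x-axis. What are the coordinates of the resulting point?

Reflection across x-axis: (-6, 3) → (-6, -3)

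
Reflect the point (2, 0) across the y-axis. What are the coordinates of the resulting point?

Reflection across y-axis: (2, 0) → (-2, 0)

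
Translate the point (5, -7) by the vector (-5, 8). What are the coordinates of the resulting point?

Translation by (-5, 8) (homogeneous matrix [[1, 0, -5], [0, 1, 8], [0, 0, 1]]):
x' = 5 + -5 = 0
y' = -7 + 8 = 1
Result: (0, 1)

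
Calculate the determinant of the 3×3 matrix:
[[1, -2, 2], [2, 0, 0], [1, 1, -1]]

Expansion along first row:
det = 1·det([[0,0],[1,-1]]) - -2·det([[2,0],[1,-1]]) + 2·det([[2,0],[1,1]])
    = 1·(0·-1 - 0·1) - -2·(2·-1 - 0·1) + 2·(2·1 - 0·1)
    = 1·0 - -2·-2 + 2·2
    = 0 + -4 + 4 = 0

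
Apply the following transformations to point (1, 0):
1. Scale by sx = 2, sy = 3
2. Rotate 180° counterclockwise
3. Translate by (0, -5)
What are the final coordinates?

Step 1: Scale → (2, 0)
Step 2: Rotate 180° → (-2, 0)
Step 3: Translate → (-2, -5)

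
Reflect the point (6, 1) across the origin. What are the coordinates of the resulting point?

Reflection across origin: (6, 1) → (-6, -1)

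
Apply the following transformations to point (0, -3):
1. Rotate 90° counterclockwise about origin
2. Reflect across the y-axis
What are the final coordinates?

Step 1: Rotate 90° → (3, 0)
Step 2: Reflect across y-axis → (-3, 0)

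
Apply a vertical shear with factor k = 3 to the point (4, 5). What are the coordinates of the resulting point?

Shear matrix for vertical shear with factor k = 3:
[[1, 0], [3, 1]]
Result: (4, 5) → (4, 17)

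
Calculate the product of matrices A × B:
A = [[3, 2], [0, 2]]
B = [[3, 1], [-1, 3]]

Matrix multiplication:
C[0][0] = 3×3 + 2×-1 = 7
C[0][1] = 3×1 + 2×3 = 9
C[1][0] = 0×3 + 2×-1 = -2
C[1][1] = 0×1 + 2×3 = 6
Result: [[7, 9], [-2, 6]]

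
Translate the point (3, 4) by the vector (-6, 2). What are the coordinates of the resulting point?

Translation by (-6, 2) (homogeneous matrix [[1, 0, -6], [0, 1, 2], [0, 0, 1]]):
x' = 3 + -6 = -3
y' = 4 + 2 = 6
Result: (-3, 6)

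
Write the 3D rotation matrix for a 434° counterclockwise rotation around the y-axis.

Rotation matrix for counterclockwise 434° around y-axis:
cos(434°) = 0.2756, sin(434°) = 0.9613
Result: [[0.2756, 0, 0.9613], [0, 1, 0], [-0.9613, 0, 0.2756]]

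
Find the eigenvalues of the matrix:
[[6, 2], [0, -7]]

Characteristic equation: det(A - λI) = 0
λ² - (trace)λ + (det) = 0
trace = 6 + -7 = -1, det = (6)(-7) - (2)(0) = -42
λ² - (-1)λ + (-42) = 0
λ = (-1 ± √((-1)² - 4·(-42))) / 2 = (-1 ± √169) / 2
Solving: λ = -7, 6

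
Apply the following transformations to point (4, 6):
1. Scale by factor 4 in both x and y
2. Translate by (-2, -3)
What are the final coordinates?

Step 1: Scale (4, 6) by 4 → (16, 24)
Step 2: Translate by (-2, -3) → (14, 21)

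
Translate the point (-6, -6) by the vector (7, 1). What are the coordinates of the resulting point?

Translation by (7, 1) (homogeneous matrix [[1, 0, 7], [0, 1, 1], [0, 0, 1]]):
x' = -6 + 7 = 1
y' = -6 + 1 = -5
Result: (1, -5)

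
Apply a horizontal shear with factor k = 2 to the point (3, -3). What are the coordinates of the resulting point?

Shear matrix for horizontal shear with factor k = 2:
[[1, 2], [0, 1]]
Result: (3, -3) → (-3, -3)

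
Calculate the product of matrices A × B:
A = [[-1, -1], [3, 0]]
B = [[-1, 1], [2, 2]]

Matrix multiplication:
C[0][0] = -1×-1 + -1×2 = -1
C[0][1] = -1×1 + -1×2 = -3
C[1][0] = 3×-1 + 0×2 = -3
C[1][1] = 3×1 + 0×2 = 3
Result: [[-1, -3], [-3, 3]]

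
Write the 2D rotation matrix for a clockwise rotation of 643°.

Rotation matrix formula: [[cos θ, -sin θ], [sin θ, cos θ]]
A clockwise rotation by 643° is equivalent to a counterclockwise rotation by -643°.
For θ = -643°:
cos(-643°) = 0.2250
sin(-643°) = 0.9744
Result: [[0.2250, -0.9744], [0.9744, 0.2250]]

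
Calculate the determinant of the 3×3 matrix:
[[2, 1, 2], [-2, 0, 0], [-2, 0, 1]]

Expansion along first row:
det = 2·det([[0,0],[0,1]]) - 1·det([[-2,0],[-2,1]]) + 2·det([[-2,0],[-2,0]])
    = 2·(0·1 - 0·0) - 1·(-2·1 - 0·-2) + 2·(-2·0 - 0·-2)
    = 2·0 - 1·-2 + 2·0
    = 0 + 2 + 0 = 2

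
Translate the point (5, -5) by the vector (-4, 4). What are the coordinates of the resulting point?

Translation by (-4, 4) (homogeneous matrix [[1, 0, -4], [0, 1, 4], [0, 0, 1]]):
x' = 5 + -4 = 1
y' = -5 + 4 = -1
Result: (1, -1)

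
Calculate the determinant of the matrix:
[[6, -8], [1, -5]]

For a 2×2 matrix [[a, b], [c, d]], det = ad - bc
det = (6)(-5) - (-8)(1) = -30 - -8 = -22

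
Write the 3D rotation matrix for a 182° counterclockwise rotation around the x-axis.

Rotation matrix for counterclockwise 182° around x-axis:
cos(182°) = -0.9994, sin(182°) = -0.0349
Result: [[1, 0, 0], [0, -0.9994, 0.0349], [0, -0.0349, -0.9994]]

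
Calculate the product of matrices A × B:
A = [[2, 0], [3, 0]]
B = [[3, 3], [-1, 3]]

Matrix multiplication:
C[0][0] = 2×3 + 0×-1 = 6
C[0][1] = 2×3 + 0×3 = 6
C[1][0] = 3×3 + 0×-1 = 9
C[1][1] = 3×3 + 0×3 = 9
Result: [[6, 6], [9, 9]]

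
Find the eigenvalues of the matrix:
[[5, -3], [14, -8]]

Characteristic equation: det(A - λI) = 0
λ² - (trace)λ + (det) = 0
trace = 5 + -8 = -3, det = (5)(-8) - (-3)(14) = 2
λ² - (-3)λ + (2) = 0
λ = (-3 ± √((-3)² - 4·(2))) / 2 = (-3 ± √1) / 2
Solving: λ = -2, -1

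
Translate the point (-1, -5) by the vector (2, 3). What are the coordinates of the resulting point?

Translation by (2, 3) (homogeneous matrix [[1, 0, 2], [0, 1, 3], [0, 0, 1]]):
x' = -1 + 2 = 1
y' = -5 + 3 = -2
Result: (1, -2)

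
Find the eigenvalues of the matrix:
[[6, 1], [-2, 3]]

Characteristic equation: det(A - λI) = 0
λ² - (trace)λ + (det) = 0
trace = 6 + 3 = 9, det = (6)(3) - (1)(-2) = 20
λ² - (9)λ + (20) = 0
λ = (9 ± √((9)² - 4·(20))) / 2 = (9 ± √1) / 2
Solving: λ = 4, 5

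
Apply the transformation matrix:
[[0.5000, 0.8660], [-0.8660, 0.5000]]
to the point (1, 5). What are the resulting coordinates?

Matrix multiplication:
[[0.5000, 0.8660], [-0.8660, 0.5000]] × [1, 5]ᵀ
= [(0.5000)(1) + (0.8660)(5), (-0.8660)(1) + (0.5000)(5)]ᵀ
= [4.8300, 1.6340]ᵀ
Result: (4.8300, 1.6340)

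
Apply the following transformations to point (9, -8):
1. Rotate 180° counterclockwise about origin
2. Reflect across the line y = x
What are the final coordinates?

Step 1: Rotate 180° → (-9, 8)
Step 2: Reflect across line y = x → (8, -9)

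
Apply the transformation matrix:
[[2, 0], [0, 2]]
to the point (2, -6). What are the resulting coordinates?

Matrix multiplication:
[[2, 0], [0, 2]] × [2, -6]ᵀ
= [(2)(2) + (0)(-6), (0)(2) + (2)(-6)]ᵀ
= [4, -12]ᵀ
Result: (4, -12)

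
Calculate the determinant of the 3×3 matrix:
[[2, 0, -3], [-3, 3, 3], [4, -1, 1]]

Expansion along first row:
det = 2·det([[3,3],[-1,1]]) - 0·det([[-3,3],[4,1]]) + -3·det([[-3,3],[4,-1]])
    = 2·(3·1 - 3·-1) - 0·(-3·1 - 3·4) + -3·(-3·-1 - 3·4)
    = 2·6 - 0·-15 + -3·-9
    = 12 + 0 + 27 = 39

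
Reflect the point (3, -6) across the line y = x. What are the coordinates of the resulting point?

Reflection across line y = x: (3, -6) → (-6, 3)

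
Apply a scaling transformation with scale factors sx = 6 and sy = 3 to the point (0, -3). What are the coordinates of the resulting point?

Scaling matrix:
[[6, 0], [0, 3]]
Result: (0 × 6, -3 × 3) = (0, -9)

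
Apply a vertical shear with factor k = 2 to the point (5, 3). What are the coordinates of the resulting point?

Shear matrix for vertical shear with factor k = 2:
[[1, 0], [2, 1]]
Result: (5, 3) → (5, 13)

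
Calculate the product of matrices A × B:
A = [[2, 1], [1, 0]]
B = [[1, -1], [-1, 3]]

Matrix multiplication:
C[0][0] = 2×1 + 1×-1 = 1
C[0][1] = 2×-1 + 1×3 = 1
C[1][0] = 1×1 + 0×-1 = 1
C[1][1] = 1×-1 + 0×3 = -1
Result: [[1, 1], [1, -1]]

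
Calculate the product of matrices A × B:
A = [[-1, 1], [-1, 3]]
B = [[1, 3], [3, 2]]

Matrix multiplication:
C[0][0] = -1×1 + 1×3 = 2
C[0][1] = -1×3 + 1×2 = -1
C[1][0] = -1×1 + 3×3 = 8
C[1][1] = -1×3 + 3×2 = 3
Result: [[2, -1], [8, 3]]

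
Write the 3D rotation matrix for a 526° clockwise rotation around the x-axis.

Rotation matrix for clockwise 526° around x-axis:
A clockwise rotation by 526° is a counterclockwise rotation by -526°.
cos(-526°) = -0.9703, sin(-526°) = -0.2419
Result: [[1, 0, 0], [0, -0.9703, 0.2419], [0, -0.2419, -0.9703]]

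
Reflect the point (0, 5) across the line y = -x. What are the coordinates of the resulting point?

Reflection across line y = -x: (0, 5) → (-5, 0)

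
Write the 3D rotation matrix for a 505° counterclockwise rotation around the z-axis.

Rotation matrix for counterclockwise 505° around z-axis:
cos(505°) = -0.8192, sin(505°) = 0.5736
Result: [[-0.8192, -0.5736, 0], [0.5736, -0.8192, 0], [0, 0, 1]]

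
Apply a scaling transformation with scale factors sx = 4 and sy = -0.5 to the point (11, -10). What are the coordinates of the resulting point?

Scaling matrix:
[[4, 0], [0, -0.50]]
Result: (11 × 4, -10 × -0.5) = (44, 5)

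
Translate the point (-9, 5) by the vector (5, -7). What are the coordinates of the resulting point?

Translation by (5, -7) (homogeneous matrix [[1, 0, 5], [0, 1, -7], [0, 0, 1]]):
x' = -9 + 5 = -4
y' = 5 + -7 = -2
Result: (-4, -2)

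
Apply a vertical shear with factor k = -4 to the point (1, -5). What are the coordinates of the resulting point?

Shear matrix for vertical shear with factor k = -4:
[[1, 0], [-4, 1]]
Result: (1, -5) → (1, -9)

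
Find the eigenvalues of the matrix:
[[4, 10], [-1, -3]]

Characteristic equation: det(A - λI) = 0
λ² - (trace)λ + (det) = 0
trace = 4 + -3 = 1, det = (4)(-3) - (10)(-1) = -2
λ² - (1)λ + (-2) = 0
λ = (1 ± √((1)² - 4·(-2))) / 2 = (1 ± √9) / 2
Solving: λ = -1, 2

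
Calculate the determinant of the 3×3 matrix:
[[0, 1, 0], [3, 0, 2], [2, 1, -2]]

Expansion along first row:
det = 0·det([[0,2],[1,-2]]) - 1·det([[3,2],[2,-2]]) + 0·det([[3,0],[2,1]])
    = 0·(0·-2 - 2·1) - 1·(3·-2 - 2·2) + 0·(3·1 - 0·2)
    = 0·-2 - 1·-10 + 0·3
    = 0 + 10 + 0 = 10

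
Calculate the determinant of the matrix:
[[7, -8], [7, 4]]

For a 2×2 matrix [[a, b], [c, d]], det = ad - bc
det = (7)(4) - (-8)(7) = 28 - -56 = 84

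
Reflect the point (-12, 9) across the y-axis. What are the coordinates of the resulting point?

Reflection across y-axis: (-12, 9) → (12, 9)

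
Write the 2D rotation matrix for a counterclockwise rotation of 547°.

Rotation matrix formula: [[cos θ, -sin θ], [sin θ, cos θ]]
For θ = 547°:
cos(547°) = -0.9925
sin(547°) = -0.1219
Result: [[-0.9925, 0.1219], [-0.1219, -0.9925]]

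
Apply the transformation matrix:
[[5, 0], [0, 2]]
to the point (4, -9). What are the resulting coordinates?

Matrix multiplication:
[[5, 0], [0, 2]] × [4, -9]ᵀ
= [(5)(4) + (0)(-9), (0)(4) + (2)(-9)]ᵀ
= [20, -18]ᵀ
Result: (20, -18)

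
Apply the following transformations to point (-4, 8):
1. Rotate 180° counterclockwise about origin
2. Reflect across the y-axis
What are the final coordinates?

Step 1: Rotate 180° → (4, -8)
Step 2: Reflect across y-axis → (-4, -8)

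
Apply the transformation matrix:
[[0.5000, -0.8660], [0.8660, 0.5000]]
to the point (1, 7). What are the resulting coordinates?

Matrix multiplication:
[[0.5000, -0.8660], [0.8660, 0.5000]] × [1, 7]ᵀ
= [(0.5000)(1) + (-0.8660)(7), (0.8660)(1) + (0.5000)(7)]ᵀ
= [-5.5620, 4.3660]ᵀ
Result: (-5.5620, 4.3660)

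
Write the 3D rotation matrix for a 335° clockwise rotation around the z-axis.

Rotation matrix for clockwise 335° around z-axis:
A clockwise rotation by 335° is a counterclockwise rotation by -335°.
cos(-335°) = 0.9063, sin(-335°) = 0.4226
Result: [[0.9063, -0.4226, 0], [0.4226, 0.9063, 0], [0, 0, 1]]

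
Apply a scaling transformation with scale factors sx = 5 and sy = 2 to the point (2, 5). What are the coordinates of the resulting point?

Scaling matrix:
[[5, 0], [0, 2]]
Result: (2 × 5, 5 × 2) = (10, 10)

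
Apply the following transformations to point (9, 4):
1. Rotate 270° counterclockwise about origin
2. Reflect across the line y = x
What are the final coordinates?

Step 1: Rotate 270° → (4, -9)
Step 2: Reflect across line y = x → (-9, 4)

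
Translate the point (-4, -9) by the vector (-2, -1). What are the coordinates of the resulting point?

Translation by (-2, -1) (homogeneous matrix [[1, 0, -2], [0, 1, -1], [0, 0, 1]]):
x' = -4 + -2 = -6
y' = -9 + -1 = -10
Result: (-6, -10)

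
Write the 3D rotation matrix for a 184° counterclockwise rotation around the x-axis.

Rotation matrix for counterclockwise 184° around x-axis:
cos(184°) = -0.9976, sin(184°) = -0.0698
Result: [[1, 0, 0], [0, -0.9976, 0.0698], [0, -0.0698, -0.9976]]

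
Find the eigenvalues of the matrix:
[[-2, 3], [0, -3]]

Characteristic equation: det(A - λI) = 0
λ² - (trace)λ + (det) = 0
trace = -2 + -3 = -5, det = (-2)(-3) - (3)(0) = 6
λ² - (-5)λ + (6) = 0
λ = (-5 ± √((-5)² - 4·(6))) / 2 = (-5 ± √1) / 2
Solving: λ = -3, -2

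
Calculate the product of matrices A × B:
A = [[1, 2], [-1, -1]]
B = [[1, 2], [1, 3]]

Matrix multiplication:
C[0][0] = 1×1 + 2×1 = 3
C[0][1] = 1×2 + 2×3 = 8
C[1][0] = -1×1 + -1×1 = -2
C[1][1] = -1×2 + -1×3 = -5
Result: [[3, 8], [-2, -5]]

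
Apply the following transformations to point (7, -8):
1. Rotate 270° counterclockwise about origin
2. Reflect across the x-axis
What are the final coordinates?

Step 1: Rotate 270° → (-8, -7)
Step 2: Reflect across x-axis → (-8, 7)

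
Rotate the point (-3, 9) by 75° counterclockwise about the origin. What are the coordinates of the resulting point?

Rotation matrix for 75°: [[cos 75°, -sin 75°], [sin 75°, cos 75°]] ≈ [[0.258819, -0.965926], [0.965926, 0.258819]]
[[0.258819, -0.965926], [0.965926, 0.258819]] × [-3, 9]ᵀ ≈ [-9.4698, -0.5684]ᵀ
Result: (-9.4698, -0.5684)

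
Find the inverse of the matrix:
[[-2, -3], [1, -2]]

For [[a,b],[c,d]], inverse = (1/det)·[[d,-b],[-c,a]]
det = (-2)(-2) - (-3)(1) = 4 - -3 = 7
Inverse = (1/7)·[[-2, 3], [-1, -2]]
= [[-2/7, 3/7], [-1/7, -2/7]]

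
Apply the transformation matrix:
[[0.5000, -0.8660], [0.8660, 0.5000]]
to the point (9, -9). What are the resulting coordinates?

Matrix multiplication:
[[0.5000, -0.8660], [0.8660, 0.5000]] × [9, -9]ᵀ
= [(0.5000)(9) + (-0.8660)(-9), (0.8660)(9) + (0.5000)(-9)]ᵀ
= [12.2940, 3.2940]ᵀ
Result: (12.2940, 3.2940)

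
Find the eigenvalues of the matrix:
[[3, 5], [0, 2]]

Characteristic equation: det(A - λI) = 0
λ² - (trace)λ + (det) = 0
trace = 3 + 2 = 5, det = (3)(2) - (5)(0) = 6
λ² - (5)λ + (6) = 0
λ = (5 ± √((5)² - 4·(6))) / 2 = (5 ± √1) / 2
Solving: λ = 2, 3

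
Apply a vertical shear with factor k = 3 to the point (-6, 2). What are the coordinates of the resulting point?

Shear matrix for vertical shear with factor k = 3:
[[1, 0], [3, 1]]
Result: (-6, 2) → (-6, -16)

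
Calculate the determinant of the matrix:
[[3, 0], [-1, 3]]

For a 2×2 matrix [[a, b], [c, d]], det = ad - bc
det = (3)(3) - (0)(-1) = 9 - 0 = 9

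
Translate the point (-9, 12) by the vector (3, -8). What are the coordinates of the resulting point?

Translation by (3, -8) (homogeneous matrix [[1, 0, 3], [0, 1, -8], [0, 0, 1]]):
x' = -9 + 3 = -6
y' = 12 + -8 = 4
Result: (-6, 4)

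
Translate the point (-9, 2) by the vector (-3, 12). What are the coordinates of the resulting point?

Translation by (-3, 12) (homogeneous matrix [[1, 0, -3], [0, 1, 12], [0, 0, 1]]):
x' = -9 + -3 = -12
y' = 2 + 12 = 14
Result: (-12, 14)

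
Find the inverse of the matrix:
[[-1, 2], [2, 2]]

For [[a,b],[c,d]], inverse = (1/det)·[[d,-b],[-c,a]]
det = (-1)(2) - (2)(2) = -2 - 4 = -6
Inverse = (1/-6)·[[2, -2], [-2, -1]]
= [[-1/3, 1/3], [1/3, 1/6]]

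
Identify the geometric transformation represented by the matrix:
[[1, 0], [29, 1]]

This matrix represents: vertical shear with factor 29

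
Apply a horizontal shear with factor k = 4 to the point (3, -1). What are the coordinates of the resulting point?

Shear matrix for horizontal shear with factor k = 4:
[[1, 4], [0, 1]]
Result: (3, -1) → (-1, -1)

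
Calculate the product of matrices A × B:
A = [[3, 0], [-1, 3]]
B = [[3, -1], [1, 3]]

Matrix multiplication:
C[0][0] = 3×3 + 0×1 = 9
C[0][1] = 3×-1 + 0×3 = -3
C[1][0] = -1×3 + 3×1 = 0
C[1][1] = -1×-1 + 3×3 = 10
Result: [[9, -3], [0, 10]]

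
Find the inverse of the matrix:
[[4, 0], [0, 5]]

For [[a,b],[c,d]], inverse = (1/det)·[[d,-b],[-c,a]]
det = (4)(5) - (0)(0) = 20 - 0 = 20
Inverse = (1/20)·[[5, 0], [0, 4]]
= [[1/4, 0], [0, 1/5]]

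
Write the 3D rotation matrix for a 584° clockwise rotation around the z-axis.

Rotation matrix for clockwise 584° around z-axis:
A clockwise rotation by 584° is a counterclockwise rotation by -584°.
cos(-584°) = -0.7193, sin(-584°) = 0.6947
Result: [[-0.7193, -0.6947, 0], [0.6947, -0.7193, 0], [0, 0, 1]]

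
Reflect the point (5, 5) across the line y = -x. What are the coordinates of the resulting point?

Reflection across line y = -x: (5, 5) → (-5, -5)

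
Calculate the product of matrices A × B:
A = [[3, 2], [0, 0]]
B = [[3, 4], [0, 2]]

Matrix multiplication:
C[0][0] = 3×3 + 2×0 = 9
C[0][1] = 3×4 + 2×2 = 16
C[1][0] = 0×3 + 0×0 = 0
C[1][1] = 0×4 + 0×2 = 0
Result: [[9, 16], [0, 0]]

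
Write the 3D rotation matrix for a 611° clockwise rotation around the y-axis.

Rotation matrix for clockwise 611° around y-axis:
A clockwise rotation by 611° is a counterclockwise rotation by -611°.
cos(-611°) = -0.3256, sin(-611°) = 0.9455
Result: [[-0.3256, 0, 0.9455], [0, 1, 0], [-0.9455, 0, -0.3256]]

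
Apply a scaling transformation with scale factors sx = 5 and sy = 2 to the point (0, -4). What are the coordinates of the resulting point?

Scaling matrix:
[[5, 0], [0, 2]]
Result: (0 × 5, -4 × 2) = (0, -8)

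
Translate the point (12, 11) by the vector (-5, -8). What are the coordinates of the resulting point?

Translation by (-5, -8) (homogeneous matrix [[1, 0, -5], [0, 1, -8], [0, 0, 1]]):
x' = 12 + -5 = 7
y' = 11 + -8 = 3
Result: (7, 3)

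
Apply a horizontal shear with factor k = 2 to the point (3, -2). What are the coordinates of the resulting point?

Shear matrix for horizontal shear with factor k = 2:
[[1, 2], [0, 1]]
Result: (3, -2) → (-1, -2)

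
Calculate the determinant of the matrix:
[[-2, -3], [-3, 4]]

For a 2×2 matrix [[a, b], [c, d]], det = ad - bc
det = (-2)(4) - (-3)(-3) = -8 - 9 = -17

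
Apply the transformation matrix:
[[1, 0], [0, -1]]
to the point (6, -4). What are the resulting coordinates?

Matrix multiplication:
[[1, 0], [0, -1]] × [6, -4]ᵀ
= [(1)(6) + (0)(-4), (0)(6) + (-1)(-4)]ᵀ
= [6, 4]ᵀ
Result: (6, 4)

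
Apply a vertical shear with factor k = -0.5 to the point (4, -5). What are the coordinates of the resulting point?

Shear matrix for vertical shear with factor k = -0.5:
[[1, 0], [-0.50, 1]]
Result: (4, -5) → (4, -7)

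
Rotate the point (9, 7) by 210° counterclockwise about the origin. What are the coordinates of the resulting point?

Rotation matrix for 210°: [[cos 210°, -sin 210°], [sin 210°, cos 210°]] ≈ [[-0.866025, 0.500000], [-0.500000, -0.866025]]
[[-0.866025, 0.500000], [-0.500000, -0.866025]] × [9, 7]ᵀ ≈ [-4.2942, -10.5622]ᵀ
Result: (-4.2942, -10.5622)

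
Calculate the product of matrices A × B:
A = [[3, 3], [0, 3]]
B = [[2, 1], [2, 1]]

Matrix multiplication:
C[0][0] = 3×2 + 3×2 = 12
C[0][1] = 3×1 + 3×1 = 6
C[1][0] = 0×2 + 3×2 = 6
C[1][1] = 0×1 + 3×1 = 3
Result: [[12, 6], [6, 3]]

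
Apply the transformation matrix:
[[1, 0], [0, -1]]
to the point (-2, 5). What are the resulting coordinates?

Matrix multiplication:
[[1, 0], [0, -1]] × [-2, 5]ᵀ
= [(1)(-2) + (0)(5), (0)(-2) + (-1)(5)]ᵀ
= [-2, -5]ᵀ
Result: (-2, -5)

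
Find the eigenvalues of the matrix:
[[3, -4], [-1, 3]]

Characteristic equation: det(A - λI) = 0
λ² - (trace)λ + (det) = 0
trace = 3 + 3 = 6, det = (3)(3) - (-4)(-1) = 5
λ² - (6)λ + (5) = 0
λ = (6 ± √((6)² - 4·(5))) / 2 = (6 ± √16) / 2
Solving: λ = 1, 5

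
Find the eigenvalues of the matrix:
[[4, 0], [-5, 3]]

Characteristic equation: det(A - λI) = 0
λ² - (trace)λ + (det) = 0
trace = 4 + 3 = 7, det = (4)(3) - (0)(-5) = 12
λ² - (7)λ + (12) = 0
λ = (7 ± √((7)² - 4·(12))) / 2 = (7 ± √1) / 2
Solving: λ = 3, 4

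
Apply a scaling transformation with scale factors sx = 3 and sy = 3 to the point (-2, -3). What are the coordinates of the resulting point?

Scaling matrix:
[[3, 0], [0, 3]]
Result: (-2 × 3, -3 × 3) = (-6, -9)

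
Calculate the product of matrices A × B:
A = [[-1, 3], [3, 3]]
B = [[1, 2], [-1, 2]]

Matrix multiplication:
C[0][0] = -1×1 + 3×-1 = -4
C[0][1] = -1×2 + 3×2 = 4
C[1][0] = 3×1 + 3×-1 = 0
C[1][1] = 3×2 + 3×2 = 12
Result: [[-4, 4], [0, 12]]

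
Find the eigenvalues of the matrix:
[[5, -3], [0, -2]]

Characteristic equation: det(A - λI) = 0
λ² - (trace)λ + (det) = 0
trace = 5 + -2 = 3, det = (5)(-2) - (-3)(0) = -10
λ² - (3)λ + (-10) = 0
λ = (3 ± √((3)² - 4·(-10))) / 2 = (3 ± √49) / 2
Solving: λ = -2, 5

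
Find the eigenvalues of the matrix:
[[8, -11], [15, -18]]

Characteristic equation: det(A - λI) = 0
λ² - (trace)λ + (det) = 0
trace = 8 + -18 = -10, det = (8)(-18) - (-11)(15) = 21
λ² - (-10)λ + (21) = 0
λ = (-10 ± √((-10)² - 4·(21))) / 2 = (-10 ± √16) / 2
Solving: λ = -7, -3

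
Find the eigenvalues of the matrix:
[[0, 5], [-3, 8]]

Characteristic equation: det(A - λI) = 0
λ² - (trace)λ + (det) = 0
trace = 0 + 8 = 8, det = (0)(8) - (5)(-3) = 15
λ² - (8)λ + (15) = 0
λ = (8 ± √((8)² - 4·(15))) / 2 = (8 ± √4) / 2
Solving: λ = 3, 5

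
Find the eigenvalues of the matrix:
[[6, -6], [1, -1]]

Characteristic equation: det(A - λI) = 0
λ² - (trace)λ + (det) = 0
trace = 6 + -1 = 5, det = (6)(-1) - (-6)(1) = 0
λ² - (5)λ + (0) = 0
λ = (5 ± √((5)² - 4·(0))) / 2 = (5 ± √25) / 2
Solving: λ = 0, 5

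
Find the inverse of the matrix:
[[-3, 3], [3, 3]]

For [[a,b],[c,d]], inverse = (1/det)·[[d,-b],[-c,a]]
det = (-3)(3) - (3)(3) = -9 - 9 = -18
Inverse = (1/-18)·[[3, -3], [-3, -3]]
= [[-1/6, 1/6], [1/6, 1/6]]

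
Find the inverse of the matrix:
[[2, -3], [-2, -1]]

For [[a,b],[c,d]], inverse = (1/det)·[[d,-b],[-c,a]]
det = (2)(-1) - (-3)(-2) = -2 - 6 = -8
Inverse = (1/-8)·[[-1, 3], [2, 2]]
= [[1/8, -3/8], [-1/4, -1/4]]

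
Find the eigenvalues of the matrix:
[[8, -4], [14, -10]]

Characteristic equation: det(A - λI) = 0
λ² - (trace)λ + (det) = 0
trace = 8 + -10 = -2, det = (8)(-10) - (-4)(14) = -24
λ² - (-2)λ + (-24) = 0
λ = (-2 ± √((-2)² - 4·(-24))) / 2 = (-2 ± √100) / 2
Solving: λ = -6, 4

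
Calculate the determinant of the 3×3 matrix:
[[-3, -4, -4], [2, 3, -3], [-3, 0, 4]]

Expansion along first row:
det = -3·det([[3,-3],[0,4]]) - -4·det([[2,-3],[-3,4]]) + -4·det([[2,3],[-3,0]])
    = -3·(3·4 - -3·0) - -4·(2·4 - -3·-3) + -4·(2·0 - 3·-3)
    = -3·12 - -4·-1 + -4·9
    = -36 + -4 + -36 = -76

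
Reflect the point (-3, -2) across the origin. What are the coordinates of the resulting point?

Reflection across origin: (-3, -2) → (3, 2)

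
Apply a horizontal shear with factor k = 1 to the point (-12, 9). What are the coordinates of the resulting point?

Shear matrix for horizontal shear with factor k = 1:
[[1, 1], [0, 1]]
Result: (-12, 9) → (-3, 9)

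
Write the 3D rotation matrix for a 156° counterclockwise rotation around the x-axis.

Rotation matrix for counterclockwise 156° around x-axis:
cos(156°) = -0.9135, sin(156°) = 0.4067
Result: [[1, 0, 0], [0, -0.9135, -0.4067], [0, 0.4067, -0.9135]]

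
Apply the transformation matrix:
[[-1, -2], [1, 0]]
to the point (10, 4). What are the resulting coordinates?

Matrix multiplication:
[[-1, -2], [1, 0]] × [10, 4]ᵀ
= [(-1)(10) + (-2)(4), (1)(10) + (0)(4)]ᵀ
= [-18, 10]ᵀ
Result: (-18, 10)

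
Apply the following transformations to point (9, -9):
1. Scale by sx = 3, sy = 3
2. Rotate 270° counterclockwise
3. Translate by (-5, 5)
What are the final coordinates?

Step 1: Scale → (27, -27)
Step 2: Rotate 270° → (-27, -27)
Step 3: Translate → (-32, -22)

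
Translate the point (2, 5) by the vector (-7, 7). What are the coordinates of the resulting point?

Translation by (-7, 7) (homogeneous matrix [[1, 0, -7], [0, 1, 7], [0, 0, 1]]):
x' = 2 + -7 = -5
y' = 5 + 7 = 12
Result: (-5, 12)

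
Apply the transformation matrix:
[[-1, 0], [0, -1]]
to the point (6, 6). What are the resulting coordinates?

Matrix multiplication:
[[-1, 0], [0, -1]] × [6, 6]ᵀ
= [(-1)(6) + (0)(6), (0)(6) + (-1)(6)]ᵀ
= [-6, -6]ᵀ
Result: (-6, -6)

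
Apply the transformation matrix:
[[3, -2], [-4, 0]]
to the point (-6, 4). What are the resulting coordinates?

Matrix multiplication:
[[3, -2], [-4, 0]] × [-6, 4]ᵀ
= [(3)(-6) + (-2)(4), (-4)(-6) + (0)(4)]ᵀ
= [-26, 24]ᵀ
Result: (-26, 24)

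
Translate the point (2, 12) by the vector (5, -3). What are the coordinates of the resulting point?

Translation by (5, -3) (homogeneous matrix [[1, 0, 5], [0, 1, -3], [0, 0, 1]]):
x' = 2 + 5 = 7
y' = 12 + -3 = 9
Result: (7, 9)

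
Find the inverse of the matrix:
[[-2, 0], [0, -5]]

For [[a,b],[c,d]], inverse = (1/det)·[[d,-b],[-c,a]]
det = (-2)(-5) - (0)(0) = 10 - 0 = 10
Inverse = (1/10)·[[-5, 0], [0, -2]]
= [[-1/2, 0], [0, -1/5]]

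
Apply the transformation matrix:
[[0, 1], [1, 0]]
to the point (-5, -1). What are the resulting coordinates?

Matrix multiplication:
[[0, 1], [1, 0]] × [-5, -1]ᵀ
= [(0)(-5) + (1)(-1), (1)(-5) + (0)(-1)]ᵀ
= [-1, -5]ᵀ
Result: (-1, -5)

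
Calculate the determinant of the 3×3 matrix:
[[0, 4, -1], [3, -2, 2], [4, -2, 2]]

Expansion along first row:
det = 0·det([[-2,2],[-2,2]]) - 4·det([[3,2],[4,2]]) + -1·det([[3,-2],[4,-2]])
    = 0·(-2·2 - 2·-2) - 4·(3·2 - 2·4) + -1·(3·-2 - -2·4)
    = 0·0 - 4·-2 + -1·2
    = 0 + 8 + -2 = 6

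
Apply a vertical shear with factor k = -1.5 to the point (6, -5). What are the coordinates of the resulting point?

Shear matrix for vertical shear with factor k = -1.5:
[[1, 0], [-1.50, 1]]
Result: (6, -5) → (6, -14)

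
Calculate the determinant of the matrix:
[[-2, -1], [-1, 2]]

For a 2×2 matrix [[a, b], [c, d]], det = ad - bc
det = (-2)(2) - (-1)(-1) = -4 - 1 = -5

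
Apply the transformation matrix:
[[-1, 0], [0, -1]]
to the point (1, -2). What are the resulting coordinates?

Matrix multiplication:
[[-1, 0], [0, -1]] × [1, -2]ᵀ
= [(-1)(1) + (0)(-2), (0)(1) + (-1)(-2)]ᵀ
= [-1, 2]ᵀ
Result: (-1, 2)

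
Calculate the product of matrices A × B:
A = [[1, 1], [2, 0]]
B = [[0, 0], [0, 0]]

Matrix multiplication:
C[0][0] = 1×0 + 1×0 = 0
C[0][1] = 1×0 + 1×0 = 0
C[1][0] = 2×0 + 0×0 = 0
C[1][1] = 2×0 + 0×0 = 0
Result: [[0, 0], [0, 0]]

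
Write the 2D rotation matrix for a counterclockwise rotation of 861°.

Rotation matrix formula: [[cos θ, -sin θ], [sin θ, cos θ]]
For θ = 861°:
cos(861°) = -0.7771
sin(861°) = 0.6293
Result: [[-0.7771, -0.6293], [0.6293, -0.7771]]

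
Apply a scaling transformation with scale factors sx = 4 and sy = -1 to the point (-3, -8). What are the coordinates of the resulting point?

Scaling matrix:
[[4, 0], [0, -1]]
Result: (-3 × 4, -8 × -1) = (-12, 8)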